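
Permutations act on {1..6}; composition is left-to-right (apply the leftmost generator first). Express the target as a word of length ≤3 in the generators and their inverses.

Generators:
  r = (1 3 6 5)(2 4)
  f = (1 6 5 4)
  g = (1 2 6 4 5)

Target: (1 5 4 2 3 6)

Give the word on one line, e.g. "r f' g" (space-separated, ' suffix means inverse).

f' g' r

  after f': (1 4 5 6)
  after g': (1 6 5 2)
  after r: (1 5 4 2 3 6)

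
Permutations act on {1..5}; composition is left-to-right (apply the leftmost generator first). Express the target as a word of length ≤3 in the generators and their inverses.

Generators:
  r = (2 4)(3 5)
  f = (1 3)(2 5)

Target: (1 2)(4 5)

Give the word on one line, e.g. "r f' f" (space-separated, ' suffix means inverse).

  after f: (1 3)(2 5)
  after r: (1 5 4 2 3)
  after f': (1 2)(4 5)

f r f'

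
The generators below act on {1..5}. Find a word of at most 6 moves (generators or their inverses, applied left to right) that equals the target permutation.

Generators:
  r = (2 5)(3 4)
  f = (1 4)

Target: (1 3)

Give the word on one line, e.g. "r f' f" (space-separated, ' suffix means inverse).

r' f r r r

  after r': (2 5)(3 4)
  after f: (1 4 3)(2 5)
  after r: (1 3)
  after r: (1 4 3)(2 5)
  after r: (1 3)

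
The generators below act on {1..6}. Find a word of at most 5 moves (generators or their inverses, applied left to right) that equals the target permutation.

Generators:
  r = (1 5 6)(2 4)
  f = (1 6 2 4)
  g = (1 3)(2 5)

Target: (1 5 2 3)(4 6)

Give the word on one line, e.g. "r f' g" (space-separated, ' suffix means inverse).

  after f': (1 4 2 6)
  after f': (1 2)(4 6)
  after g': (1 5 2 3)(4 6)

f' f' g'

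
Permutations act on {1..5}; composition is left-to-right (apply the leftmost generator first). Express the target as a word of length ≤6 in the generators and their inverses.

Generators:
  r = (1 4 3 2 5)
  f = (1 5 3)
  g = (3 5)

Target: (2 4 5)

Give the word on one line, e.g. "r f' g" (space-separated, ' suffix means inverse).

  after r: (1 4 3 2 5)
  after f': (1 4 5 3 2)
  after f': (1 4)(2 3)
  after r': (2 4 5)

r f' f' r'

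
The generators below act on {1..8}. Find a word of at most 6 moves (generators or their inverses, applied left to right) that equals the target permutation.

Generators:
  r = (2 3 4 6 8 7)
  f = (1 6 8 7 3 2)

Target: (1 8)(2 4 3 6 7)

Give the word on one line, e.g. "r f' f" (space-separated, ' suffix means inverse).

  after f': (1 2 3 7 8 6)
  after r': (1 7 6)(3 8 4)
  after f': (1 8 4 7)(2 3 6)
  after r: (1 7)(2 4)(3 8 6)
  after f': (1 8)(2 4 3 6 7)

f' r' f' r f'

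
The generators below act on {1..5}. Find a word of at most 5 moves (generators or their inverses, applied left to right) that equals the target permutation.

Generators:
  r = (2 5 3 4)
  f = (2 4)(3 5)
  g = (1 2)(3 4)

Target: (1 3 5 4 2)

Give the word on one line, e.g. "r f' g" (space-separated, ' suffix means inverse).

g' r r g' g'

  after g': (1 2)(3 4)
  after r: (1 5 3 2)
  after r: (1 3 5 4 2)
  after g': (1 4)(3 5)
  after g': (1 3 5 4 2)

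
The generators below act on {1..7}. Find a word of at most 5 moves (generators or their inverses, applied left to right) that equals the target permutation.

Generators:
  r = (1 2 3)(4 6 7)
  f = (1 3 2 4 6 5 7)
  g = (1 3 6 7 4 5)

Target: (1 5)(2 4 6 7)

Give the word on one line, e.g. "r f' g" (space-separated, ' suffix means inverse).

  after r: (1 2 3)(4 6 7)
  after r: (1 3 2)(4 7 6)
  after g: (1 6 5)(2 3)
  after g: (1 7 4 5 3 2 6)
  after f': (1 5)(2 4 6 7)

r r g g f'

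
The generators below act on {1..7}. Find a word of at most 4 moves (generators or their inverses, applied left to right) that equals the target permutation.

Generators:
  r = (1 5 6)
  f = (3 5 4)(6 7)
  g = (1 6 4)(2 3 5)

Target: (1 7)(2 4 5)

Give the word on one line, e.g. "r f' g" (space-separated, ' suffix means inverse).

g f' r

  after g: (1 6 4)(2 3 5)
  after f': (1 7 6 5 2 4)
  after r: (1 7)(2 4 5)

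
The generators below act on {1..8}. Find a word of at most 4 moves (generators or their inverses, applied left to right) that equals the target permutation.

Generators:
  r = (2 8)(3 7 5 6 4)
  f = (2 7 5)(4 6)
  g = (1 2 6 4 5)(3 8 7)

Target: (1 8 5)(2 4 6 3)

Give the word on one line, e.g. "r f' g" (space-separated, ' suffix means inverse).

g r

  after g: (1 2 6 4 5)(3 8 7)
  after r: (1 8 5)(2 4 6 3)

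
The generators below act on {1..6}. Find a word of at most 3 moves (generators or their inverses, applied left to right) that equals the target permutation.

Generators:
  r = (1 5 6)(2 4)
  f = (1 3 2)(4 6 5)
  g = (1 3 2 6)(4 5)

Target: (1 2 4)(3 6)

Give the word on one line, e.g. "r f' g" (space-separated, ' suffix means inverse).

r f' g'

  after r: (1 5 6)(2 4)
  after f': (1 6 2 5 4 3)
  after g': (1 2 4)(3 6)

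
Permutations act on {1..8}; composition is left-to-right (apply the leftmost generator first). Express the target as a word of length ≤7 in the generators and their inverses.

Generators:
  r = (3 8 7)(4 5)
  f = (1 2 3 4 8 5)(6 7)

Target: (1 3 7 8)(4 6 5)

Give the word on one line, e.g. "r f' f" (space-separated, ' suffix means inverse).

f' r' f r r

  after f': (1 5 8 4 3 2)(6 7)
  after r': (1 4 7 6 8 5 3 2)
  after f: (1 8)(4 6 5)
  after r: (1 7 3 8)(4 6)
  after r: (1 3 7 8)(4 6 5)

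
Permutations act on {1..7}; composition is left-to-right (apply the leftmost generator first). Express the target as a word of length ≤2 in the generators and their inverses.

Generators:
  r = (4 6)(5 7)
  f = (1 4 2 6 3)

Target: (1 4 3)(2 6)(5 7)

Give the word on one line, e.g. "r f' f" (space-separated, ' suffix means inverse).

  after r: (4 6)(5 7)
  after f: (1 4 3)(2 6)(5 7)

r f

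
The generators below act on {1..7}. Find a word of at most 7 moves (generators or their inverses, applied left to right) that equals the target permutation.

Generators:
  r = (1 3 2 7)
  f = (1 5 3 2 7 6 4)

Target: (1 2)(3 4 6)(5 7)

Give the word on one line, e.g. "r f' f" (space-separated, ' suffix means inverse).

f' r' f r' f'

  after f': (1 4 6 7 2 3 5)
  after r': (1 4 6 2)(3 5 7)
  after f: (2 5 6 7)
  after r': (1 7 3)(2 5 6)
  after f': (1 2)(3 4 6)(5 7)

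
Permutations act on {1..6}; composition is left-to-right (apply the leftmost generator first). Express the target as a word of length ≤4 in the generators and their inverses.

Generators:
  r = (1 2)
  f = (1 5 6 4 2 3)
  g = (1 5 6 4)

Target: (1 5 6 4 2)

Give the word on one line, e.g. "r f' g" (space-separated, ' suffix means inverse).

  after r: (1 2)
  after f': (1 4 6 5)(2 3)
  after g: (2 3)
  after f: (1 5 6 4 2)

r f' g f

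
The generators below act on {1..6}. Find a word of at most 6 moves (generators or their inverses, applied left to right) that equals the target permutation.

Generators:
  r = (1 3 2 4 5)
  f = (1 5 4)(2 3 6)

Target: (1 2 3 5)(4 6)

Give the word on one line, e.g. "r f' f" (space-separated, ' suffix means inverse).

  after r: (1 3 2 4 5)
  after f: (1 6 2)
  after r': (1 6 3)(2 5 4)
  after f': (1 3 4 6 2)
  after r: (1 2 3 5)(4 6)

r f r' f' r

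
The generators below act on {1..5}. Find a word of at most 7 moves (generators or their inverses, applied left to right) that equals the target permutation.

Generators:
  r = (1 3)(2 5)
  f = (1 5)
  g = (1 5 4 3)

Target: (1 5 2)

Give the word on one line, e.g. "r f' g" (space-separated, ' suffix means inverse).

r g' g' f' g

  after r: (1 3)(2 5)
  after g': (1 4 5 2)
  after g': (1 5 2 3 4)
  after f': (2 3 4 5)
  after g: (1 5 2)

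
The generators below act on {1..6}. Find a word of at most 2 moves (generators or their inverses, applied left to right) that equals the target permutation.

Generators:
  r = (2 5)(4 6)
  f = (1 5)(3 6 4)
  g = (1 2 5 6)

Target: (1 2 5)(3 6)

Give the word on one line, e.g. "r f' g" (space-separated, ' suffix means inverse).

f' r

  after f': (1 5)(3 4 6)
  after r: (1 2 5)(3 6)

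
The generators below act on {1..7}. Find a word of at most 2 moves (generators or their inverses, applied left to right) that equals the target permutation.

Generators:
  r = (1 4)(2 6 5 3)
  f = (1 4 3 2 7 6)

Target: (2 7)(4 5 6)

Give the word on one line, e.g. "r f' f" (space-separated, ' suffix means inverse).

f r'

  after f: (1 4 3 2 7 6)
  after r': (2 7)(4 5 6)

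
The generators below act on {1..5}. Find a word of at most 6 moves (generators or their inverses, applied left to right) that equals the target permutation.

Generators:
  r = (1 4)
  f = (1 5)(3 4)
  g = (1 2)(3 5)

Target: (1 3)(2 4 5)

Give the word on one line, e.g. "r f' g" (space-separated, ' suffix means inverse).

  after f': (1 5)(3 4)
  after r': (1 5 4 3)
  after r': (1 5)(3 4)
  after g': (1 3 4 5 2)
  after r: (1 3)(2 4 5)

f' r' r' g' r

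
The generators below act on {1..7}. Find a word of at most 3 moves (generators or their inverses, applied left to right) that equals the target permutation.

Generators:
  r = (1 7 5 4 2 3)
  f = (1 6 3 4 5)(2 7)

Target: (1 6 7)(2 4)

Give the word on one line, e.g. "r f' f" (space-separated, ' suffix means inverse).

  after f: (1 6 3 4 5)(2 7)
  after r: (1 6)(2 5 7 3)
  after r: (1 6 7)(2 4)

f r r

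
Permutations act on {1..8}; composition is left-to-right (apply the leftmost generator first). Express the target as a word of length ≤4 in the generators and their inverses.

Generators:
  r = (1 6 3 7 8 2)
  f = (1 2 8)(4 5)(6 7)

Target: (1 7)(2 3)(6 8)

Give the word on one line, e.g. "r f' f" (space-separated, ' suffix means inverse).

  after r: (1 6 3 7 8 2)
  after r: (1 3 8)(2 6 7)
  after r: (1 7)(2 3)(6 8)

r r r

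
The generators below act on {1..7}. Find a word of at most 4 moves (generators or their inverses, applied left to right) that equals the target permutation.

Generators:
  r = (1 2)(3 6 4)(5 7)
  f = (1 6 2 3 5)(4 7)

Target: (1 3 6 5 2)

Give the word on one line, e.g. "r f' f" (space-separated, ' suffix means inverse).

f' f'

  after f': (1 5 3 2 6)(4 7)
  after f': (1 3 6 5 2)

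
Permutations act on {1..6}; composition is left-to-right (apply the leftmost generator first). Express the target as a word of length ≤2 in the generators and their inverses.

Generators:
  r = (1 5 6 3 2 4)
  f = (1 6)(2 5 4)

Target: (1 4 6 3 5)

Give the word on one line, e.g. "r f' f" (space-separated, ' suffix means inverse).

r f

  after r: (1 5 6 3 2 4)
  after f: (1 4 6 3 5)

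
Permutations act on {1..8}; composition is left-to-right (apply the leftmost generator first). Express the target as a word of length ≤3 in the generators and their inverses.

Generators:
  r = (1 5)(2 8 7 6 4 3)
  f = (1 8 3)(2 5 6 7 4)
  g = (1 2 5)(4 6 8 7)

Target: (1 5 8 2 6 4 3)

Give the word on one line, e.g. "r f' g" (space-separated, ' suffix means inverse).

  after g': (1 5 2)(4 7 8 6)
  after g': (1 2 5)(4 8)(6 7)
  after f: (1 5 8 2 6 4 3)

g' g' f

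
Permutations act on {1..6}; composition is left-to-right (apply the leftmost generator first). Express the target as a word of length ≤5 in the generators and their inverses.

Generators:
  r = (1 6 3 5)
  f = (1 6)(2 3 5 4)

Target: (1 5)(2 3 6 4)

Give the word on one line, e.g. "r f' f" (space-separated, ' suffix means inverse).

r r f

  after r: (1 6 3 5)
  after r: (1 3)(5 6)
  after f: (1 5)(2 3 6 4)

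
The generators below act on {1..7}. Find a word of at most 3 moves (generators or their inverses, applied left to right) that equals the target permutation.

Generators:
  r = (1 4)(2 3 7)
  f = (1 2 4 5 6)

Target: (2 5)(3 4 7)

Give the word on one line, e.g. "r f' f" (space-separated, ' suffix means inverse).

  after f': (1 6 5 4 2)
  after r': (1 6 5)(2 4 7 3)
  after f: (2 5)(3 4 7)

f' r' f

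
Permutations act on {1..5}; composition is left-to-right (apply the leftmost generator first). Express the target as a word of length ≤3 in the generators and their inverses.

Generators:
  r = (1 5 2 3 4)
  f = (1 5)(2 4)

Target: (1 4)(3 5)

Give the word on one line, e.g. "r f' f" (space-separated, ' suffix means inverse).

  after r: (1 5 2 3 4)
  after r: (1 2 4 5 3)
  after f: (1 4)(3 5)

r r f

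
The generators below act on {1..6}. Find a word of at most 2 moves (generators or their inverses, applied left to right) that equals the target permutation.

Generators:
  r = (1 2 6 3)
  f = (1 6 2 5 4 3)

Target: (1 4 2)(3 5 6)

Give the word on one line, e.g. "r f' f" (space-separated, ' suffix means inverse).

  after f': (1 3 4 5 2 6)
  after f': (1 4 2)(3 5 6)

f' f'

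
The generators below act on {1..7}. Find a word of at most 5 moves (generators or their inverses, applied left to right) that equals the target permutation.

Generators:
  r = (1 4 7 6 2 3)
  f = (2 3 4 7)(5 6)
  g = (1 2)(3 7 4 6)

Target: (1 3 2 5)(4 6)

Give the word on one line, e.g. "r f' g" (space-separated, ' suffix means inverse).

  after r': (1 3 2 6 7 4)
  after f': (1 2 5 6 4)(3 7)
  after g': (2 5 4)(6 7)
  after r': (1 3 2 5)(4 6)

r' f' g' r'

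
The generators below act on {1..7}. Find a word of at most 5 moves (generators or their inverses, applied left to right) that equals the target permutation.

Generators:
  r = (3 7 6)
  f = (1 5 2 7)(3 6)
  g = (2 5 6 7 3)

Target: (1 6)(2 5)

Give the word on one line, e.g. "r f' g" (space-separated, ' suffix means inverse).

  after g: (2 5 6 7 3)
  after f: (1 5 3 7 6)
  after g: (1 6)(2 5)

g f g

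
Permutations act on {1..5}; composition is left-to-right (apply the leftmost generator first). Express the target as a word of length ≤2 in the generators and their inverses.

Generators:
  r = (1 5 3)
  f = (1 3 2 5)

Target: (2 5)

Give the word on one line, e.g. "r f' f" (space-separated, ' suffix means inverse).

r f

  after r: (1 5 3)
  after f: (2 5)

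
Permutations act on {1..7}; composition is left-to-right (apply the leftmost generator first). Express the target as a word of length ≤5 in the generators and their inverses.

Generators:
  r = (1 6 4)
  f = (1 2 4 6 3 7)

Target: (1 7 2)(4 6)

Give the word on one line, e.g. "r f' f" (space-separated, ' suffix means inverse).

f' f' r r f

  after f': (1 7 3 6 4 2)
  after f': (1 3 4)(2 7 6)
  after r: (1 3)(2 7 4 6)
  after r: (1 3 6 2 7)
  after f: (1 7 2)(4 6)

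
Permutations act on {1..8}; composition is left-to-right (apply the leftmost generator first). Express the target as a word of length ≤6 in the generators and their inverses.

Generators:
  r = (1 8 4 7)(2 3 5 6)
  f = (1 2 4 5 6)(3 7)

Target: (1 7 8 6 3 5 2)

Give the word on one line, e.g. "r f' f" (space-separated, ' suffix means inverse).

  after f': (1 6 5 4 2)(3 7)
  after r: (1 2 8 4 3)(5 7)
  after f': (2 8)(3 6 5)(4 7)
  after r': (1 7 8 6 3 5 2)

f' r f' r'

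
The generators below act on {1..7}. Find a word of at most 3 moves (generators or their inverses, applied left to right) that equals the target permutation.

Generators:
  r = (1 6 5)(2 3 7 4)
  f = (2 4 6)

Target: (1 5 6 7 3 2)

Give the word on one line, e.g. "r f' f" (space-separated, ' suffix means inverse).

f' r'

  after f': (2 6 4)
  after r': (1 5 6 7 3 2)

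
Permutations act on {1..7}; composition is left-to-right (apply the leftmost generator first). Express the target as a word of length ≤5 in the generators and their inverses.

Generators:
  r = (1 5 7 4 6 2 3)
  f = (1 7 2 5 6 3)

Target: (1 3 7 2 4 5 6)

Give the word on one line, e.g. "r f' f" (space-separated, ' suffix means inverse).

  after f': (1 3 6 5 2 7)
  after r: (2 4 6 7 5 3)
  after f': (1 3 7 2 4 5 6)

f' r f'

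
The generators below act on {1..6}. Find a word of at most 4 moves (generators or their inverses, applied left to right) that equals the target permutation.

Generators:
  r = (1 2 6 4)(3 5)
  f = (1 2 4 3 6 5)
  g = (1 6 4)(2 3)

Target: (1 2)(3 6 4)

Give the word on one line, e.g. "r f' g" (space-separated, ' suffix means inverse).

  after f: (1 2 4 3 6 5)
  after f: (1 4 6)(2 3 5)
  after r: (2 5 6)
  after f: (1 2)(3 6 4)

f f r f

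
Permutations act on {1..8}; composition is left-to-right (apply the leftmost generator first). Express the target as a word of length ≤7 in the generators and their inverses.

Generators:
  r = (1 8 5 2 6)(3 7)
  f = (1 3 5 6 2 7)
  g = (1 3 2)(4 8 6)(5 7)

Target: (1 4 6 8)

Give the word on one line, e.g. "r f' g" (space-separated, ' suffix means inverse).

  after r: (1 8 5 2 6)(3 7)
  after g': (1 4 6 2 8 7)(3 5)
  after r': (1 4 2)(3 8)(5 7 6)
  after r': (1 4 5 3)(2 6 8 7)
  after f: (1 4 6 8)

r g' r' r' f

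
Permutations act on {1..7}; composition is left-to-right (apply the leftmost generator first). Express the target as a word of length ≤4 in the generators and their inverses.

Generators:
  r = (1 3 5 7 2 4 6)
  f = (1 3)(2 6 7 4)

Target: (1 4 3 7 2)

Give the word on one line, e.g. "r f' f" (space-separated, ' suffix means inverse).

r' f r r

  after r': (1 6 4 2 7 5 3)
  after f: (1 7 5)(2 4 6)
  after r: (1 2 6 4)(3 5)
  after r: (1 4 3 7 2)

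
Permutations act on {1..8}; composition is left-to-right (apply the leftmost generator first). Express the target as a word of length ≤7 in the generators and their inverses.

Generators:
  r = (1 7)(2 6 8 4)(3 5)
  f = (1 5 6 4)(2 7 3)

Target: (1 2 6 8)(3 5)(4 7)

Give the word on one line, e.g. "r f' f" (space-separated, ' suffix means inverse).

  after f': (1 4 6 5)(2 3 7)
  after r: (1 2 5 7 6 3)(4 8)
  after r: (1 6 5)(2 3 7 8)
  after f: (1 4)(7 8)
  after r: (1 2 6 8)(3 5)(4 7)

f' r r f r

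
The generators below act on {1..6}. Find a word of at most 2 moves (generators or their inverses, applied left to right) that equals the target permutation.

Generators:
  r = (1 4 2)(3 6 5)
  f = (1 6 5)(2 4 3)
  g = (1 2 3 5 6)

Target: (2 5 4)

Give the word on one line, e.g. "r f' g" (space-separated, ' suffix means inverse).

g' f'

  after g': (1 6 5 3 2)
  after f': (2 5 4)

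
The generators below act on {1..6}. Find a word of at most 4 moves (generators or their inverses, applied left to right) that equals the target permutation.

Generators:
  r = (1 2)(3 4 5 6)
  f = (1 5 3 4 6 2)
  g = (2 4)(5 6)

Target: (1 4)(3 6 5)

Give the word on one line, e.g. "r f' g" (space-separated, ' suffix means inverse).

r' r' f r'

  after r': (1 2)(3 6 5 4)
  after r': (3 5)(4 6)
  after f: (1 5 4 2)
  after r': (1 4)(3 6 5)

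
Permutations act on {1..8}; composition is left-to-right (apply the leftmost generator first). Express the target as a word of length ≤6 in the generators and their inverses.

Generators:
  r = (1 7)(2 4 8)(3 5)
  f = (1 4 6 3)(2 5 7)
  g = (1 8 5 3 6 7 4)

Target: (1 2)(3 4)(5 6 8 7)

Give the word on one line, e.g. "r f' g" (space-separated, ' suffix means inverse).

  after f': (1 3 6 4)(2 7 5)
  after f': (1 6)(2 5 7)(3 4)
  after g: (1 7 2 3)(4 6 8 5)
  after f: (1 2)(3 4)(5 6 8 7)

f' f' g f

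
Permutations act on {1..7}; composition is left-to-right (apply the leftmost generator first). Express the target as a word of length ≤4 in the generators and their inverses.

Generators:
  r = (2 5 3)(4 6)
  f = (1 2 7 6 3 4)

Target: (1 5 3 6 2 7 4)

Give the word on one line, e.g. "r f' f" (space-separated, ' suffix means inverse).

f r

  after f: (1 2 7 6 3 4)
  after r: (1 5 3 6 2 7 4)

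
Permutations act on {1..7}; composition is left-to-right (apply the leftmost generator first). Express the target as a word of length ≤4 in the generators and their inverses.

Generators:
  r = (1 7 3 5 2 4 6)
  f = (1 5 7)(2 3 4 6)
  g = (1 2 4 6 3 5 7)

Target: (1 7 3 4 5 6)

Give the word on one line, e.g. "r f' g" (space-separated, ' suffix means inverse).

g' f r

  after g': (1 7 5 3 6 4 2)
  after f: (2 5 4 3)
  after r: (1 7 3 4 5 6)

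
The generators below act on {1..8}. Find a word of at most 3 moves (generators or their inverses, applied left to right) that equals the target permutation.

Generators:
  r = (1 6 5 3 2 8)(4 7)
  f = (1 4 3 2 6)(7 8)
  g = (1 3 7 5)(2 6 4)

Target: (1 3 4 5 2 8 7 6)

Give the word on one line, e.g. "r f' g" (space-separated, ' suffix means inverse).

  after f': (1 6 2 3 4)(7 8)
  after r: (1 5 3 7)(4 6 8)
  after r: (1 3 4 5 2 8 7 6)

f' r r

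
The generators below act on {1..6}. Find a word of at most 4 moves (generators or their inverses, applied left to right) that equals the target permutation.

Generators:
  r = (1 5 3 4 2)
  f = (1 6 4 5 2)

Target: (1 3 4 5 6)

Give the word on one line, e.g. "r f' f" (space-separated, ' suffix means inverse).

f' f' r

  after f': (1 2 5 4 6)
  after f': (1 5 6 2 4)
  after r: (1 3 4 5 6)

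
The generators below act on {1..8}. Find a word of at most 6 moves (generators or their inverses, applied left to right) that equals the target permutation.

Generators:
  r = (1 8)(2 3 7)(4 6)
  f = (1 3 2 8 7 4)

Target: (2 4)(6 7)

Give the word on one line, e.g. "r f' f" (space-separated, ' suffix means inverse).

f r r r f'

  after f: (1 3 2 8 7 4)
  after r: (1 7 6 4 8 2)
  after r: (1 2 8 3 7 4)
  after r: (1 3 2)(4 8 7 6)
  after f': (2 4)(6 7)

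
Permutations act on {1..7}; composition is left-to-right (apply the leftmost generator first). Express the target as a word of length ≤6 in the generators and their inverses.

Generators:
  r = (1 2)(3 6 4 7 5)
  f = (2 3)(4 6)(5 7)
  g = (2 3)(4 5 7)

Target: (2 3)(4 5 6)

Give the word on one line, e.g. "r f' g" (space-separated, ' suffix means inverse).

g f f g f

  after g: (2 3)(4 5 7)
  after f: (4 7 6)
  after f: (2 3)(4 5 7)
  after g: (4 7 5)
  after f: (2 3)(4 5 6)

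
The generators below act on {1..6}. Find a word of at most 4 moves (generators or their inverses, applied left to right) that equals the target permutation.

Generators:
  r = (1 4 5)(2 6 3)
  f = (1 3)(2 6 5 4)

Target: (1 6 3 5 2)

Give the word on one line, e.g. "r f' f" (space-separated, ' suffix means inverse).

f f f r'

  after f: (1 3)(2 6 5 4)
  after f: (2 5)(4 6)
  after f: (1 3)(2 4 5 6)
  after r': (1 6 3 5 2)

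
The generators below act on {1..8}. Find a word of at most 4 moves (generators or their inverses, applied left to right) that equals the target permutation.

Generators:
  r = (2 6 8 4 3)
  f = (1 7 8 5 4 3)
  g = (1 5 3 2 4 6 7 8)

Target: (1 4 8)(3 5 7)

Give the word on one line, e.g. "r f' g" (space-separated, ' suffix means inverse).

  after f': (1 3 4 5 8 7)
  after f': (1 4 8)(3 5 7)

f' f'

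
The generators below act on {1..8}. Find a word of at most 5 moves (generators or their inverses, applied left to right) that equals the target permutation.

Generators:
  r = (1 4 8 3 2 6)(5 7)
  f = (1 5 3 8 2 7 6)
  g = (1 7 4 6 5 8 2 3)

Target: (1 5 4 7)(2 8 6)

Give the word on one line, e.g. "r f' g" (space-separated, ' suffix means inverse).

r g' r

  after r: (1 4 8 3 2 6)(5 7)
  after g': (1 7 6 3 8 2 4 5)
  after r: (1 5 4 7)(2 8 6)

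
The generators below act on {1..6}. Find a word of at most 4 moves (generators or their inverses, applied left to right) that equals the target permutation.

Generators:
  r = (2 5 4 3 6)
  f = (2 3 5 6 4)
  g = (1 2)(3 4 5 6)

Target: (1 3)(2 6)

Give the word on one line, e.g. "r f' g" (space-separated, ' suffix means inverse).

g' r g r'

  after g': (1 2)(3 6 5 4)
  after r: (1 5 3 2)(4 6)
  after g: (1 6 5 4 3)
  after r': (1 3)(2 6)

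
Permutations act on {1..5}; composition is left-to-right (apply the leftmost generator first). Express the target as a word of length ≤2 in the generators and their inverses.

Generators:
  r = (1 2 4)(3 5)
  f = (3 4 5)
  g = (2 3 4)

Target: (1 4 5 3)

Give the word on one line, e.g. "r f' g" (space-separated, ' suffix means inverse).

g' r'

  after g': (2 4 3)
  after r': (1 4 5 3)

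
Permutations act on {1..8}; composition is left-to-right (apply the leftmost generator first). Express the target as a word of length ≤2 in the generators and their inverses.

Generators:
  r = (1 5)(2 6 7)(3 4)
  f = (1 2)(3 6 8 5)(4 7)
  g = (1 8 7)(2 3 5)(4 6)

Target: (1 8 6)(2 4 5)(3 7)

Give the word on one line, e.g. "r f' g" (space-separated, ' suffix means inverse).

r' f'

  after r': (1 5)(2 7 6)(3 4)
  after f': (1 8 6)(2 4 5)(3 7)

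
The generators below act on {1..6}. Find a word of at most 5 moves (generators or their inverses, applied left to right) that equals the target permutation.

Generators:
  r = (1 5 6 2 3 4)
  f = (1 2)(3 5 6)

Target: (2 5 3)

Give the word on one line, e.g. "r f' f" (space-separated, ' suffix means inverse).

r' r' f r'

  after r': (1 4 3 2 6 5)
  after r': (1 3 6)(2 5 4)
  after f: (1 5 4)(2 6)
  after r': (2 5 3)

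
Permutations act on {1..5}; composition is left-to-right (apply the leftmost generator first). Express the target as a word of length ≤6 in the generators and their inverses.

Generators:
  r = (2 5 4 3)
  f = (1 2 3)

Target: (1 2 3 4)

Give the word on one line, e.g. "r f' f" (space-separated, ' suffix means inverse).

  after r: (2 5 4 3)
  after r: (2 4)(3 5)
  after f': (1 3 5 2 4)
  after r: (1 2 3 4)

r r f' r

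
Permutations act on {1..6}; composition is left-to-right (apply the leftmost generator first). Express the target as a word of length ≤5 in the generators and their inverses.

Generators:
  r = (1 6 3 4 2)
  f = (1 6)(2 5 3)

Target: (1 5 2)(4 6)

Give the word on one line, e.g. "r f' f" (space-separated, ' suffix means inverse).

r' f r r

  after r': (1 2 4 3 6)
  after f: (1 5 3)(2 4)
  after r: (1 5 4)(3 6)
  after r: (1 5 2)(4 6)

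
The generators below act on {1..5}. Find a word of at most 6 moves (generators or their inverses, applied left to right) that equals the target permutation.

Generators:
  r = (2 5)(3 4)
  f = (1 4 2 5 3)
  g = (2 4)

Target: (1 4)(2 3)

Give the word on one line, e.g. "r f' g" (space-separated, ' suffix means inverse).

r' f g g

  after r': (2 5)(3 4)
  after f: (1 4)(2 3)
  after g: (1 2 3 4)
  after g: (1 4)(2 3)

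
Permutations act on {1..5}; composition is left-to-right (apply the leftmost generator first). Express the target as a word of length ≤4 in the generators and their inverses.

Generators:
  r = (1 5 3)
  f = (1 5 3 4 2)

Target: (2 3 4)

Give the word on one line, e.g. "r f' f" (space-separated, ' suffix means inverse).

f r r

  after f: (1 5 3 4 2)
  after r: (1 3 4 2 5)
  after r: (2 3 4)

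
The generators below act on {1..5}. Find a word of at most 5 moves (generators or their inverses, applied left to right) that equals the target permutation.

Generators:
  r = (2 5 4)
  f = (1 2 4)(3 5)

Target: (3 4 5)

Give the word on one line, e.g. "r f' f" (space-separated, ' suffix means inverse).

  after r': (2 4 5)
  after f: (1 2)(3 5 4)
  after r: (1 5 2)(3 4)
  after r: (1 4 3 2)
  after f: (3 4 5)

r' f r r f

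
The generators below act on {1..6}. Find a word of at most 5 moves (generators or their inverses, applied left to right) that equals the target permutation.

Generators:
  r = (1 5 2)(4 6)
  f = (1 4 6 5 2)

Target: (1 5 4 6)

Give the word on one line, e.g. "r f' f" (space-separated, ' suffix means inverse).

f r f

  after f: (1 4 6 5 2)
  after r: (1 6 2 5)
  after f: (1 5 4 6)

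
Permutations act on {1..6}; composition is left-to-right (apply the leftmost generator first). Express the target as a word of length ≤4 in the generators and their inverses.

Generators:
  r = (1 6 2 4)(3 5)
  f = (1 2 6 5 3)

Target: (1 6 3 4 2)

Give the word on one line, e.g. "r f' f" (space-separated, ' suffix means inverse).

  after f: (1 2 6 5 3)
  after r': (1 6 3 4 2)

f r'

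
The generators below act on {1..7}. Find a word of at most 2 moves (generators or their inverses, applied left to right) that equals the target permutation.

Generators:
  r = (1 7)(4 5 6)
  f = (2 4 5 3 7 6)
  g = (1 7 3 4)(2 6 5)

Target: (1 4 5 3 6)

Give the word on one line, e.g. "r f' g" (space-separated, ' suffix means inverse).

f' g'

  after f': (2 6 7 3 5 4)
  after g': (1 4 5 3 6)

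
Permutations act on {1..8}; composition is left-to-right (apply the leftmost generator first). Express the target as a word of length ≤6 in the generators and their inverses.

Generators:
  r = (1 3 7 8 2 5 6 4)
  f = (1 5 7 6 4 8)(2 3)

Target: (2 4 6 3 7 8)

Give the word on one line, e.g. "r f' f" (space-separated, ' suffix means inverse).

r f' r' f' r

  after r: (1 3 7 8 2 5 6 4)
  after f': (1 2)(3 5 7 4 8)
  after r': (1 8)(2 4 7 6 5 3)
  after f': (1 4 5 2 6)
  after r: (2 4 6 3 7 8)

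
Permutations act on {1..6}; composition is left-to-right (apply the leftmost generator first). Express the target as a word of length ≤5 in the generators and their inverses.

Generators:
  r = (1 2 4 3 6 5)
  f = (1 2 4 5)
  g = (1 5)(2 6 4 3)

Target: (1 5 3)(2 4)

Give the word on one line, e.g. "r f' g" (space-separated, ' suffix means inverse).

  after f': (1 5 4 2)
  after r: (3 6 5)
  after g: (1 5 2 6)(3 4)
  after f: (2 6)(3 5 4)
  after g: (1 5 3)(2 4)

f' r g f g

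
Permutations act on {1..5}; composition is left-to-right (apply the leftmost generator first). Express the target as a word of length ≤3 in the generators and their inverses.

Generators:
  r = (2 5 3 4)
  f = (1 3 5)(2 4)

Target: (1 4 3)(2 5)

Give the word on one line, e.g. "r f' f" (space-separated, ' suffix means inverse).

  after f': (1 5 3)(2 4)
  after r': (1 2 3)
  after r': (1 4 3)(2 5)

f' r' r'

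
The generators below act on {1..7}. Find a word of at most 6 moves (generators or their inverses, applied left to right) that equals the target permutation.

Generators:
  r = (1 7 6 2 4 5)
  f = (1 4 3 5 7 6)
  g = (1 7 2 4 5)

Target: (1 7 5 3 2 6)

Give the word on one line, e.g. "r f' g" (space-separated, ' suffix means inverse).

  after f: (1 4 3 5 7 6)
  after g': (1 2 7 6 5)(3 4)
  after r': (1 6 4 3 2)
  after f': (1 7 5 3 2 6)

f g' r' f'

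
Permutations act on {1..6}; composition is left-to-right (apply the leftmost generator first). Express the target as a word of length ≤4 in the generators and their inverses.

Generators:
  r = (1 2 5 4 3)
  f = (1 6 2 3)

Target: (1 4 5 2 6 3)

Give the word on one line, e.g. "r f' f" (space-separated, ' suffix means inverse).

  after f': (1 3 2 6)
  after r': (1 4 5 2 6 3)

f' r'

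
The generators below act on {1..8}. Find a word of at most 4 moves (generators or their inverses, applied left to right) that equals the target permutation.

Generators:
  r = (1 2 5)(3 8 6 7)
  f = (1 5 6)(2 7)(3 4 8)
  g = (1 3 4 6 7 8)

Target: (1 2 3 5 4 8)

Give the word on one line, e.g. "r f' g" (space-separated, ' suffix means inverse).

  after f': (1 6 5)(2 7)(3 8 4)
  after g: (1 7 2 8 6 5 3)
  after f: (1 2 3 5 4 8)

f' g f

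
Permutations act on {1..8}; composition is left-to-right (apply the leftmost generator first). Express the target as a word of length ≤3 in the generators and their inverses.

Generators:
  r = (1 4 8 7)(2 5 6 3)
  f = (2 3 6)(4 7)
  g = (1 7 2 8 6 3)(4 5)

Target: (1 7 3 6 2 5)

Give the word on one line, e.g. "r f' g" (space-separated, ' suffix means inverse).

g' f' g'

  after g': (1 3 6 8 2 7)(4 5)
  after f': (1 2 4 5 7)(6 8)
  after g': (1 7 3 6 2 5)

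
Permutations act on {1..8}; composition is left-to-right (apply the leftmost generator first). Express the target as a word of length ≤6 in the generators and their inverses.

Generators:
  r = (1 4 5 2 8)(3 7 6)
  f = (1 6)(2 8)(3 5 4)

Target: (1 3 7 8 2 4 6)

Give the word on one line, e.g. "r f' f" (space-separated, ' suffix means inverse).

f' r' f r r

  after f': (1 6)(2 8)(3 4 5)
  after r': (1 7 3)(5 6 8)
  after f: (1 7 5)(2 8 4 3 6)
  after r: (1 6 8 5 4 7 2)
  after r: (1 3 7 8 2 4 6)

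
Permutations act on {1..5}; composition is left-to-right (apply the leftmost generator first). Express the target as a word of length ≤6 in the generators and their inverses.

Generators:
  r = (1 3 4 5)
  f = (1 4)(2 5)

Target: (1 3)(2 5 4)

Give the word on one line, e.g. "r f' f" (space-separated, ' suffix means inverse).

  after r': (1 5 4 3)
  after r': (1 4)(3 5)
  after r': (1 3 4 5)
  after f': (1 3)(2 5 4)

r' r' r' f'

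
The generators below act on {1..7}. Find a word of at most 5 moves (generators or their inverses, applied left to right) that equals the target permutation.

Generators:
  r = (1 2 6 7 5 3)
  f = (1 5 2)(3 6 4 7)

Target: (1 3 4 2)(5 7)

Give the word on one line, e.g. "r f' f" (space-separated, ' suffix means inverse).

f' r' f r

  after f': (1 2 5)(3 7 4 6)
  after r': (2 7 4)(3 6 5)
  after f: (1 5 6 2 3 4)
  after r: (1 3 4 2)(5 7)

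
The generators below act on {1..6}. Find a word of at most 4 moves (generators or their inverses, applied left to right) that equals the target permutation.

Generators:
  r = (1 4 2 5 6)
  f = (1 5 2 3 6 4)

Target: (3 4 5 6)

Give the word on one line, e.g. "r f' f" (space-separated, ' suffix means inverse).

f' r'

  after f': (1 4 6 3 2 5)
  after r': (3 4 5 6)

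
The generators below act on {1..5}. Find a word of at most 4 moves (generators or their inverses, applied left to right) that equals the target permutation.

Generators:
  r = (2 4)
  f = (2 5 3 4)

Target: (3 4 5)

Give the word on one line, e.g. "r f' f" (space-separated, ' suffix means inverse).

  after r': (2 4)
  after f: (3 4 5)

r' f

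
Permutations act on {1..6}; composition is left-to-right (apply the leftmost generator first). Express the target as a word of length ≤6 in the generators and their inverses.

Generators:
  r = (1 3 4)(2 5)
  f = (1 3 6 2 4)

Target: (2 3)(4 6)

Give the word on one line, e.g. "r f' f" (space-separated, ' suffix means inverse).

f r' r' f

  after f: (1 3 6 2 4)
  after r': (2 3 6 5)
  after r': (1 4 3 6 2)
  after f: (2 3)(4 6)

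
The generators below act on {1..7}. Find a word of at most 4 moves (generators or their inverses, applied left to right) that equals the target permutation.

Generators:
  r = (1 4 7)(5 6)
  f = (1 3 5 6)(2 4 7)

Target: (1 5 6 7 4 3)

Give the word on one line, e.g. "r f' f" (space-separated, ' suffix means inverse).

  after f: (1 3 5 6)(2 4 7)
  after r: (1 3 6 4)(2 7)
  after f: (1 5 6 7 4 3)

f r f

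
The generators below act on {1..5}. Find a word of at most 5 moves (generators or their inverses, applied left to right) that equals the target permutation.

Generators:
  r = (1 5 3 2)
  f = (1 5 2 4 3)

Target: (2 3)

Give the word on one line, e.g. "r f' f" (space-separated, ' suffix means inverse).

f r f

  after f: (1 5 2 4 3)
  after r: (1 3 5)(2 4)
  after f: (2 3)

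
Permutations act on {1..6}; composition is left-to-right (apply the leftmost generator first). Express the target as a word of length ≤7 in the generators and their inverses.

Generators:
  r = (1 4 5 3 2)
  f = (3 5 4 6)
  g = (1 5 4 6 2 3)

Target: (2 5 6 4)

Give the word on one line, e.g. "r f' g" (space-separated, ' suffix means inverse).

  after f': (3 6 4 5)
  after r: (1 4 3 6 5 2)
  after g: (1 6 4)(2 5 3)
  after f': (1 4)(2 3)(5 6)
  after r': (2 5 6 4)

f' r g f' r'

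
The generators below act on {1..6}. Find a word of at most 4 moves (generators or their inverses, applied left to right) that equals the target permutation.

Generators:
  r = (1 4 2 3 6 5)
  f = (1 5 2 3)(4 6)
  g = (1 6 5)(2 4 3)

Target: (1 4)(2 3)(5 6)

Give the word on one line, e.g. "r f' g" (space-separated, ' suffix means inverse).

  after f: (1 5 2 3)(4 6)
  after r': (1 6)(3 5 4)
  after f: (1 4)(2 3)(5 6)

f r' f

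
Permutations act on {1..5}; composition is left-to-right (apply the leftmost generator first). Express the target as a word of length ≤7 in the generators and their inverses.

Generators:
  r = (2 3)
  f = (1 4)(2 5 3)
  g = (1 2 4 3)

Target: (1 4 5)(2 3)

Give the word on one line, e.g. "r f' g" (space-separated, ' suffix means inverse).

  after g': (1 3 4 2)
  after r': (1 2)(3 4)
  after f: (1 5 3)(2 4)
  after f: (1 3 4 5 2)
  after g': (1 4 5)(2 3)

g' r' f f g'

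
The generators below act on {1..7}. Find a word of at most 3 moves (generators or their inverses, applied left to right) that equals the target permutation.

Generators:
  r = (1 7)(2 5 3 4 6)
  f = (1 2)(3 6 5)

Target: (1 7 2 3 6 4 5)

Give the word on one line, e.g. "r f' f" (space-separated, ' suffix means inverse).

r' f'

  after r': (1 7)(2 6 4 3 5)
  after f': (1 7 2 3 6 4 5)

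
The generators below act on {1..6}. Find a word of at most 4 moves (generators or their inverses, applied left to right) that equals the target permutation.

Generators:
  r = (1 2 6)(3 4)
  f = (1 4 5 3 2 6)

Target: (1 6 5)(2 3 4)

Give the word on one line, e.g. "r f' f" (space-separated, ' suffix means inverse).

r f r f'

  after r: (1 2 6)(3 4)
  after f: (1 6 4 2)(3 5)
  after r: (3 5 4 6)
  after f': (1 6 5)(2 3 4)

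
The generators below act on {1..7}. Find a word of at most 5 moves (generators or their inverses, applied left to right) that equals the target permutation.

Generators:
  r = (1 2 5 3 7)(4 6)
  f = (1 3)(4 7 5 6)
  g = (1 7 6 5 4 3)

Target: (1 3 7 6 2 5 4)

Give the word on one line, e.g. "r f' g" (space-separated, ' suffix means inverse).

f r g r' g

  after f: (1 3)(4 7 5 6)
  after r: (1 7 3 2 5 4)
  after g: (1 6 5 3 2 4 7)
  after r': (1 4 3)(2 6)
  after g: (1 3 7 6 2 5 4)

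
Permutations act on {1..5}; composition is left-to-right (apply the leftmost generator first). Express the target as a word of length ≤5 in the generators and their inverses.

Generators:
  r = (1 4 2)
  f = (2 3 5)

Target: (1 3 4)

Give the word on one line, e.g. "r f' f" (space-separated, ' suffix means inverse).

  after f': (2 5 3)
  after r: (1 4 2 5 3)
  after r: (1 2 5 3 4)
  after f: (1 3 4)

f' r r f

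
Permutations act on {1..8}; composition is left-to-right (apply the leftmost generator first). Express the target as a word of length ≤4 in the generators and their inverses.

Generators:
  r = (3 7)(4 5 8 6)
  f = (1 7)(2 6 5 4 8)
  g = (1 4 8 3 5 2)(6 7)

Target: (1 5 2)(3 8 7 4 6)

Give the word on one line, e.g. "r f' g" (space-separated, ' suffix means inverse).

g r

  after g: (1 4 8 3 5 2)(6 7)
  after r: (1 5 2)(3 8 7 4 6)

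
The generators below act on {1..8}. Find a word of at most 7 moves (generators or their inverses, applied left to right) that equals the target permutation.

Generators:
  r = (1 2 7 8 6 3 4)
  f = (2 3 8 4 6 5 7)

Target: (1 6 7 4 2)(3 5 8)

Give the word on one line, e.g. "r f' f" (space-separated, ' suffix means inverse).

f' r f' r r

  after f': (2 7 5 6 4 8 3)
  after r: (1 2 8 4 6)(3 7 5)
  after f': (1 7 6)(2 3 5)
  after r: (1 8 6 2 4)(3 5 7)
  after r: (1 6 7 4 2)(3 5 8)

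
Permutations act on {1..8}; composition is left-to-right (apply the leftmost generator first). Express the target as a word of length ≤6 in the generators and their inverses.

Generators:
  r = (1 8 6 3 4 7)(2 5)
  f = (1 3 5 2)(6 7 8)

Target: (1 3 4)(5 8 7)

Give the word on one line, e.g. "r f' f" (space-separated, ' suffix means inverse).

  after r': (1 7 4 3 6 8)(2 5)
  after f: (1 8 3 7 4 5)
  after r': (2 5 7 3 4)(6 8)
  after f: (1 3 4)(5 8 7)

r' f r' f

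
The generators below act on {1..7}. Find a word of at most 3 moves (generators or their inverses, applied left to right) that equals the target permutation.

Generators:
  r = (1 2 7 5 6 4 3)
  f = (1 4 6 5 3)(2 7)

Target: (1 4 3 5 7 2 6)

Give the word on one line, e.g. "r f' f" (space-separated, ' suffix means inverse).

r' f f

  after r': (1 3 4 6 5 7 2)
  after f: (2 4 5)(3 6)
  after f: (1 4 3 5 7 2 6)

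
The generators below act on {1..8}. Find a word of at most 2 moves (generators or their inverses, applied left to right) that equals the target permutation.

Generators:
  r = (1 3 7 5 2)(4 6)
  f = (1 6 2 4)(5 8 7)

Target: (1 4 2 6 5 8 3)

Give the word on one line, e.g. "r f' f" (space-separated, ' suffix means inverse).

f r'

  after f: (1 6 2 4)(5 8 7)
  after r': (1 4 2 6 5 8 3)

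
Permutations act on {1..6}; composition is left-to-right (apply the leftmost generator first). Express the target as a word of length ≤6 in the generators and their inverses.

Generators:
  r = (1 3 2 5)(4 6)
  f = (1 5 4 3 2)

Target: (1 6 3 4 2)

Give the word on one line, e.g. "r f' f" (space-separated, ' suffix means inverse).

f f r' f

  after f: (1 5 4 3 2)
  after f: (1 4 2 5 3)
  after r': (1 6 4 3 5)
  after f: (1 6 3 4 2)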